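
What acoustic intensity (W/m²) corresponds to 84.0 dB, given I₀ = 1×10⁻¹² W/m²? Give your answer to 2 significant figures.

I = I₀·10^(L/10) = 10⁻¹² × 10^(84.0/10) = 10^(-3.600).

0.00025 W/m²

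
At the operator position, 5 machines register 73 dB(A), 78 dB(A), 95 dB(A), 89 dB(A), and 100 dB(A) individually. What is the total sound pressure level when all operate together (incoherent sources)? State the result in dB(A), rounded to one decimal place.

For uncorrelated sources the intensities add, so convert each level to linear form, sum, and take 10·log₁₀ of the total.
Σ 10^(L/10) = 10^(73/10) + 10^(78/10) + 10^(95/10) + 10^(89/10) + 10^(100/10) = 1.404e+10.
L_total = 10·log₁₀(1.404e+10) = 101.47 dB(A).

101.5 dB(A)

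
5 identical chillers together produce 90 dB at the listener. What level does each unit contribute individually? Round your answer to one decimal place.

5 equal contributions raise the level by 10·log₁₀ 5 = 6.990 dB, so each unit alone gives 90 − 6.990.

83.0 dB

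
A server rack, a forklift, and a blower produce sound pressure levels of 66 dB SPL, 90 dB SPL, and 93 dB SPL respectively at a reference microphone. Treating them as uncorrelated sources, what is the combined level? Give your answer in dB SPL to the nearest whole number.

Incoherent sources combine by intensity addition: L_total = 10·log₁₀(Σ 10^(L_i/10)).
Σ 10^(L/10) = 10^(66/10) + 10^(90/10) + 10^(93/10) = 2.999e+09.
L_total = 10·log₁₀(2.999e+09) = 94.77 dB SPL.

95 dB SPL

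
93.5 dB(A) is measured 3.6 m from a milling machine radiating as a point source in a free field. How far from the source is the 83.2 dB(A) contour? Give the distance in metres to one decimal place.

11.8 m

The 10.3 dB drop corresponds to a distance ratio of 10^(10.3/20) for a point source.
r₂ = 3.6·10^((93.5−83.2)/20) = 3.6·10^(10.3/20) = 11.78 m.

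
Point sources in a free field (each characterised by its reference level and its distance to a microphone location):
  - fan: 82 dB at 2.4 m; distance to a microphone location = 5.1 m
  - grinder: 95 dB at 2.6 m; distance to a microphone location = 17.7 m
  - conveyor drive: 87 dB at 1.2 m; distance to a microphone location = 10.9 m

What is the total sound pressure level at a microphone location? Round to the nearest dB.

First find each source's level at the receiver (point-source: −20·log₁₀(r/r_ref)), then combine on an intensity basis.
fan: 82 − 20·log₁₀(5.1/2.4) = 82 − 6.55 = 75.45 dB.
grinder: 95 − 20·log₁₀(17.7/2.6) = 95 − 16.66 = 78.34 dB.
conveyor drive: 87 − 20·log₁₀(10.9/1.2) = 87 − 19.16 = 67.84 dB.
Σ 10^(L/10) = 1.094e+08 → L_total = 10·log₁₀(1.094e+08) = 80.39 dB.

80 dB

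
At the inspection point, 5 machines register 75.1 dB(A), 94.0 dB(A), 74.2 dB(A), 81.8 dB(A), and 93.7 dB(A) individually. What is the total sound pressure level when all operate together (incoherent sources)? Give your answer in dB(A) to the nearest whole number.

97 dB(A)

Incoherent sources combine by intensity addition: L_total = 10·log₁₀(Σ 10^(L_i/10)).
Σ 10^(L/10) = 10^(75.1/10) + 10^(94.0/10) + 10^(74.2/10) + 10^(81.8/10) + 10^(93.7/10) = 5.066e+09.
L_total = 10·log₁₀(5.066e+09) = 97.05 dB(A).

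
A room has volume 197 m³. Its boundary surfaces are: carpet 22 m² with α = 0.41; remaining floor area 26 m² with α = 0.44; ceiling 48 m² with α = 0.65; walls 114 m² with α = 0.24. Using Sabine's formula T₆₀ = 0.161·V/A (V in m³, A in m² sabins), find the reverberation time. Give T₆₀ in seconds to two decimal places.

Total absorption A = 22·0.41 + 26·0.44 + 48·0.65 + 114·0.24 = 79.02 m² sabins.
T₆₀ = 0.161·V/A = 0.161·197/79.02 = 0.401 s.

0.40 s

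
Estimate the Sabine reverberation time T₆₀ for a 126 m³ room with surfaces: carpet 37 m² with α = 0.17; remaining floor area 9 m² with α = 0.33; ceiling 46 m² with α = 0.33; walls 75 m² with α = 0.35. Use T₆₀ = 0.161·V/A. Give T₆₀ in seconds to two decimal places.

A = Σ Sᵢαᵢ = 37·0.17 + 9·0.33 + 46·0.33 + 75·0.35 = 50.69 m².
T₆₀ = 0.161 × 126 / 50.69 = 0.400 s.

0.40 s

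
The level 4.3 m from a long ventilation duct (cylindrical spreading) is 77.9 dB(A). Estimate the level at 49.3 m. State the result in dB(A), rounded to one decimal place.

Cylindrical spreading from a line source gives a 10·log₁₀(r₂/r₁) drop.
L₂ = 77.9 − 10·log₁₀(49.3/4.3) = 77.9 − 10.594 = 67.31 dB(A).

67.3 dB(A)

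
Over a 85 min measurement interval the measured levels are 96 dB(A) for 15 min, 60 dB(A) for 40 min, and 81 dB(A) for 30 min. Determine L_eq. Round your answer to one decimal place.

L_eq = 10·log₁₀[(1/T)·Σ tᵢ·10^(Lᵢ/10)] with T = 85 min.
Σ tᵢ·10^(Lᵢ/10) = 15·10^(96/10) + 40·10^(60/10) + 30·10^(81/10) = 6.353e+10.
L_eq = 10·log₁₀(6.353e+10/85) = 88.74 dB(A).

88.7 dB(A)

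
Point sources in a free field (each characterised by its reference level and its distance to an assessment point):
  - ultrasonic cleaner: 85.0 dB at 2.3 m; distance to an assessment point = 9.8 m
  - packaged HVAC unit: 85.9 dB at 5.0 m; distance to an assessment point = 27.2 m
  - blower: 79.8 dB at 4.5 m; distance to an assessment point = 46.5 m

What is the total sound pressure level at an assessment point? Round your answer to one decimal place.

Propagate each source to the receiver with L = L_ref − 20·log₁₀(r/r_ref), then add intensities.
ultrasonic cleaner: 85.0 − 20·log₁₀(9.8/2.3) = 85.0 − 12.59 = 72.41 dB.
packaged HVAC unit: 85.9 − 20·log₁₀(27.2/5.0) = 85.9 − 14.71 = 71.19 dB.
blower: 79.8 − 20·log₁₀(46.5/4.5) = 79.8 − 20.28 = 59.52 dB.
Σ 10^(L/10) = 3.146e+07 → L_total = 10·log₁₀(3.146e+07) = 74.98 dB.

75.0 dB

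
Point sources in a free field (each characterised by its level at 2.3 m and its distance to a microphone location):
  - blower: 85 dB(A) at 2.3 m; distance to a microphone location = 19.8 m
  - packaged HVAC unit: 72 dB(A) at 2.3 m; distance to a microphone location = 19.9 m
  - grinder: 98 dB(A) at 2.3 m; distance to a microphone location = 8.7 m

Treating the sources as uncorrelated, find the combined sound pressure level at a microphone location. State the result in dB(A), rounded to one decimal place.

86.5 dB(A)

First find each source's level at the receiver (point-source: −20·log₁₀(r/r_ref)), then combine on an intensity basis.
blower: 85 − 20·log₁₀(19.8/2.3) = 85 − 18.70 = 66.30 dB(A).
packaged HVAC unit: 72 − 20·log₁₀(19.9/2.3) = 72 − 18.74 = 53.26 dB(A).
grinder: 98 − 20·log₁₀(8.7/2.3) = 98 − 11.56 = 86.44 dB(A).
Σ 10^(L/10) = 4.455e+08 → L_total = 10·log₁₀(4.455e+08) = 86.49 dB(A).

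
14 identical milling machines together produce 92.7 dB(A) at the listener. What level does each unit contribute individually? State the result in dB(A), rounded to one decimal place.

81.2 dB(A)

Dividing the total intensity by 14 lowers the level by 10·log₁₀ 14 = 11.461 dB: L₁ = 92.7 − 11.461.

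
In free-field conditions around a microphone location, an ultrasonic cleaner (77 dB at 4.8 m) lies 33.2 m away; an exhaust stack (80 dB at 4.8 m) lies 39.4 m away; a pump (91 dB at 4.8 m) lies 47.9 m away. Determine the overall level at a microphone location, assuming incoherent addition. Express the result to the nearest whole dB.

72 dB

First find each source's level at the receiver (point-source: −20·log₁₀(r/r_ref)), then combine on an intensity basis.
ultrasonic cleaner: 77 − 20·log₁₀(33.2/4.8) = 77 − 16.80 = 60.20 dB.
exhaust stack: 80 − 20·log₁₀(39.4/4.8) = 80 − 18.29 = 61.71 dB.
pump: 91 − 20·log₁₀(47.9/4.8) = 91 − 19.98 = 71.02 dB.
Σ 10^(L/10) = 1.517e+07 → L_total = 10·log₁₀(1.517e+07) = 71.81 dB.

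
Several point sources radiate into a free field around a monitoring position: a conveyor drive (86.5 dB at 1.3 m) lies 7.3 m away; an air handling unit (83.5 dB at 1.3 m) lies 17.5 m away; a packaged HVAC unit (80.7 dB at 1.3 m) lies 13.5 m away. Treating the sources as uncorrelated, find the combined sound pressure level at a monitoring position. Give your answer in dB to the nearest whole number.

72 dB

First find each source's level at the receiver (point-source: −20·log₁₀(r/r_ref)), then combine on an intensity basis.
conveyor drive: 86.5 − 20·log₁₀(7.3/1.3) = 86.5 − 14.99 = 71.51 dB.
air handling unit: 83.5 − 20·log₁₀(17.5/1.3) = 83.5 − 22.58 = 60.92 dB.
packaged HVAC unit: 80.7 − 20·log₁₀(13.5/1.3) = 80.7 − 20.33 = 60.37 dB.
Σ 10^(L/10) = 1.649e+07 → L_total = 10·log₁₀(1.649e+07) = 72.17 dB.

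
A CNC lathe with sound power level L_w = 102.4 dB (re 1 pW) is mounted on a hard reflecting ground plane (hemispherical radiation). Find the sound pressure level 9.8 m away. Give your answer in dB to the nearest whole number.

75 dB

The power spreads over a hemisphere of area 2π·r², so L_p = L_w − 10·log₁₀(2π·r²).
2π·r² = 603.4 m², 10·log₁₀ of that is 27.806 dB.
L_p = 102.4 − 27.806 = 74.59 dB.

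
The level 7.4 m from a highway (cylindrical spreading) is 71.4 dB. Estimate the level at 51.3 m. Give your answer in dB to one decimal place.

Line-source attenuation: ΔL = 10·log₁₀(r₂/r₁) = 10·log₁₀(51.3/7.4) = 8.409 dB.
L₂ = 71.4 − 10·log₁₀(51.3/7.4) = 71.4 − 8.409 = 62.99 dB.

63.0 dB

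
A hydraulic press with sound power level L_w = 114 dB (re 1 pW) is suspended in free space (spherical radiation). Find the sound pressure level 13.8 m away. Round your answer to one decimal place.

The power spreads over a sphere of area 4π·r², so L_p = L_w − 10·log₁₀(4π·r²).
4π·r² = 2393 m², 10·log₁₀ of that is 33.790 dB.
L_p = 114 − 33.790 = 80.21 dB.

80.2 dB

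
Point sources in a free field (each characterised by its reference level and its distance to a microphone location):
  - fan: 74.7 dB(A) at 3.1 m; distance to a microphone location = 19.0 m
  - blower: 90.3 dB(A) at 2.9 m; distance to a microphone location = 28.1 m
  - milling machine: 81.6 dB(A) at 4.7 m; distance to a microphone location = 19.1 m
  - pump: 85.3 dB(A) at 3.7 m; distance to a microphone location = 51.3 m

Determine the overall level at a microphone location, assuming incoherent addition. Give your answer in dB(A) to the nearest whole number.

74 dB(A)

Propagate each source to the receiver with L = L_ref − 20·log₁₀(r/r_ref), then add intensities.
fan: 74.7 − 20·log₁₀(19.0/3.1) = 74.7 − 15.75 = 58.95 dB(A).
blower: 90.3 − 20·log₁₀(28.1/2.9) = 90.3 − 19.73 = 70.57 dB(A).
milling machine: 81.6 − 20·log₁₀(19.1/4.7) = 81.6 − 12.18 = 69.42 dB(A).
pump: 85.3 − 20·log₁₀(51.3/3.7) = 85.3 − 22.84 = 62.46 dB(A).
Σ 10^(L/10) = 2.271e+07 → L_total = 10·log₁₀(2.271e+07) = 73.56 dB(A).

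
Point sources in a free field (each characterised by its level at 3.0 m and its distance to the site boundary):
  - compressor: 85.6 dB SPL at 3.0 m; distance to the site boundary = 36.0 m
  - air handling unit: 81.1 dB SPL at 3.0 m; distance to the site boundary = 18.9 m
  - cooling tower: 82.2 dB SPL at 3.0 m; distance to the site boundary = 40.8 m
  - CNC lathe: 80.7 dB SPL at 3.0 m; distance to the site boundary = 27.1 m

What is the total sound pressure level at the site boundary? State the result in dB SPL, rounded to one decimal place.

Apply inverse-square spreading to bring every level to the receiver, then sum 10^(L/10).
compressor: 85.6 − 20·log₁₀(36.0/3.0) = 85.6 − 21.58 = 64.02 dB SPL.
air handling unit: 81.1 − 20·log₁₀(18.9/3.0) = 81.1 − 15.99 = 65.11 dB SPL.
cooling tower: 82.2 − 20·log₁₀(40.8/3.0) = 82.2 − 22.67 = 59.53 dB SPL.
CNC lathe: 80.7 − 20·log₁₀(27.1/3.0) = 80.7 − 19.12 = 61.58 dB SPL.
Σ 10^(L/10) = 8.104e+06 → L_total = 10·log₁₀(8.104e+06) = 69.09 dB SPL.

69.1 dB SPL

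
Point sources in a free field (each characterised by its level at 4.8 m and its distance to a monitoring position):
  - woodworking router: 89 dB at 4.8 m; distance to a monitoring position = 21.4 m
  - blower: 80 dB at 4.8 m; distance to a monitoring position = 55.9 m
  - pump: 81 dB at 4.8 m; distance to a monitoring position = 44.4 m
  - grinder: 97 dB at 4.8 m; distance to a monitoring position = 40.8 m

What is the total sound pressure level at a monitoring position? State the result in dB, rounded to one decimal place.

80.5 dB

Apply inverse-square spreading to bring every level to the receiver, then sum 10^(L/10).
woodworking router: 89 − 20·log₁₀(21.4/4.8) = 89 − 12.98 = 76.02 dB.
blower: 80 − 20·log₁₀(55.9/4.8) = 80 − 21.32 = 58.68 dB.
pump: 81 − 20·log₁₀(44.4/4.8) = 81 − 19.32 = 61.68 dB.
grinder: 97 − 20·log₁₀(40.8/4.8) = 97 − 18.59 = 78.41 dB.
Σ 10^(L/10) = 1.115e+08 → L_total = 10·log₁₀(1.115e+08) = 80.47 dB.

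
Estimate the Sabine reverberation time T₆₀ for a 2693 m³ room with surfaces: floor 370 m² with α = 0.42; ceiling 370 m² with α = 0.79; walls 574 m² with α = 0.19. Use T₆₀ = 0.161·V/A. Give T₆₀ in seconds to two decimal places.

0.78 s

A = Σ Sᵢαᵢ = 370·0.42 + 370·0.79 + 574·0.19 = 556.76 m².
T₆₀ = 0.161·V/A = 0.161·2693/556.76 = 0.779 s.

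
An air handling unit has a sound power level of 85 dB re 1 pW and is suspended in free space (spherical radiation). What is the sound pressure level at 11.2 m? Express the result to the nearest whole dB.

The power spreads over a sphere of area 4π·r², so L_p = L_w − 10·log₁₀(4π·r²).
4π·r² = 1576 m², 10·log₁₀ of that is 31.976 dB.
L_p = 85 − 31.976 = 53.02 dB.

53 dB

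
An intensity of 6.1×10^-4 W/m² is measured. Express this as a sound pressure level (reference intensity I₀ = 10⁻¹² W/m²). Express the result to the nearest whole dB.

88 dB

L = 10·log₁₀(I/I₀) = 10·log₁₀(6.1×10^-4/10⁻¹²) = 10·log₁₀(6.1×10^8).
L = 10·(0.7853 + 8) = 87.85 dB.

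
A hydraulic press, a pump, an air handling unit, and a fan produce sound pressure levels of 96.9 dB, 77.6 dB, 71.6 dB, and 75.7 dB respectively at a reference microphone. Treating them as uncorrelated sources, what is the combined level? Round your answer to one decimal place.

97.0 dB

For uncorrelated sources the intensities add, so convert each level to linear form, sum, and take 10·log₁₀ of the total.
Σ 10^(L/10) = 10^(96.9/10) + 10^(77.6/10) + 10^(71.6/10) + 10^(75.7/10) = 5.007e+09.
L_total = 10·log₁₀(5.007e+09) = 97.00 dB.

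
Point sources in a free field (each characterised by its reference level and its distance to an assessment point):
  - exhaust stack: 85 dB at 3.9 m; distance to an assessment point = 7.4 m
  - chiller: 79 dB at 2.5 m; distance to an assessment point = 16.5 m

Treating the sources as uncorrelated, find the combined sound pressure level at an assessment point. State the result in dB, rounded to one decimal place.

79.5 dB

Propagate each source to the receiver with L = L_ref − 20·log₁₀(r/r_ref), then add intensities.
exhaust stack: 85 − 20·log₁₀(7.4/3.9) = 85 − 5.56 = 79.44 dB.
chiller: 79 − 20·log₁₀(16.5/2.5) = 79 − 16.39 = 62.61 dB.
Σ 10^(L/10) = 8.966e+07 → L_total = 10·log₁₀(8.966e+07) = 79.53 dB.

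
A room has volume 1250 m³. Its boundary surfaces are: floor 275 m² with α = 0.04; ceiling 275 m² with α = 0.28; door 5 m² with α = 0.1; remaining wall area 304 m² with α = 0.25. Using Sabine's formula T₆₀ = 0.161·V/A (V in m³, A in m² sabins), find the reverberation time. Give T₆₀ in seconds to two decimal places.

Total absorption A = 275·0.04 + 275·0.28 + 5·0.1 + 304·0.25 = 164.50 m² sabins.
T₆₀ = 0.161·V/A = 0.161·1250/164.50 = 1.223 s.

1.22 s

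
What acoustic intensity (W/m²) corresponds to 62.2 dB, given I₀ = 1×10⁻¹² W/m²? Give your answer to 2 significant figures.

I/I₀ = 10^(62.2/10) = 1.66e+06, so I = 1.66e+06 × 10⁻¹² W/m².

1.7e-06 W/m²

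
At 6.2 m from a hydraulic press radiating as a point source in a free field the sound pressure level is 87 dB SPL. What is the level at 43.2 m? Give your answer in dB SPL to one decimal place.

Point-source attenuation: ΔL = 20·log₁₀(r₂/r₁) = 20·log₁₀(43.2/6.2) = 16.862 dB.
L₂ = 87 − 20·log₁₀(43.2/6.2) = 87 − 16.862 = 70.14 dB SPL.

70.1 dB SPL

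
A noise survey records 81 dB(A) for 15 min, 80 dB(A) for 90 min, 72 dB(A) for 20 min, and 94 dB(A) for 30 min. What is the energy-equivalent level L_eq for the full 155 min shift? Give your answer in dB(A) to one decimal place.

The energy average is taken in the linear domain: L_eq = 10·log₁₀[(Σ tᵢ·10^(Lᵢ/10))/T], T = 155 min.
Σ tᵢ·10^(Lᵢ/10) = 15·10^(81/10) + 90·10^(80/10) + 20·10^(72/10) + 30·10^(94/10) = 8.656e+10.
L_eq = 10·log₁₀(8.656e+10/155) = 87.47 dB(A).

87.5 dB(A)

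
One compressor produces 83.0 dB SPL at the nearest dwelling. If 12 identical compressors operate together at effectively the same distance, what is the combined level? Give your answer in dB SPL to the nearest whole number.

94 dB SPL

L_total = L₁ + 10·log₁₀ N for N identical incoherent sources.
L_total = 83.0 + 10·log₁₀(12) = 83.0 + 10.792 = 93.79 dB SPL.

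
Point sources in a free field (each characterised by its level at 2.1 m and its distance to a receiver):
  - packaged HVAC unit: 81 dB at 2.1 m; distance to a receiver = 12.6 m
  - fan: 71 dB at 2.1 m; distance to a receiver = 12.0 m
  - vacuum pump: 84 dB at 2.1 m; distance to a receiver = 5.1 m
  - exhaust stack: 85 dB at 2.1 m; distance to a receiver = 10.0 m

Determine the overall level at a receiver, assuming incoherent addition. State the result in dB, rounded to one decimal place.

77.8 dB

First find each source's level at the receiver (point-source: −20·log₁₀(r/r_ref)), then combine on an intensity basis.
packaged HVAC unit: 81 − 20·log₁₀(12.6/2.1) = 81 − 15.56 = 65.44 dB.
fan: 71 − 20·log₁₀(12.0/2.1) = 71 − 15.14 = 55.86 dB.
vacuum pump: 84 − 20·log₁₀(5.1/2.1) = 84 − 7.71 = 76.29 dB.
exhaust stack: 85 − 20·log₁₀(10.0/2.1) = 85 − 13.56 = 71.44 dB.
Σ 10^(L/10) = 6.042e+07 → L_total = 10·log₁₀(6.042e+07) = 77.81 dB.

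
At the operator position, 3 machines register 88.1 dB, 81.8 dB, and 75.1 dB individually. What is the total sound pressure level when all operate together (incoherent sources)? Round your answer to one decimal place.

For uncorrelated sources the intensities add, so convert each level to linear form, sum, and take 10·log₁₀ of the total.
Σ 10^(L/10) = 10^(88.1/10) + 10^(81.8/10) + 10^(75.1/10) = 8.294e+08.
L_total = 10·log₁₀(8.294e+08) = 89.19 dB.

89.2 dB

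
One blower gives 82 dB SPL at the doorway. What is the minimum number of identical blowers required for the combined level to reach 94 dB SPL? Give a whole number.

N identical sources give L₁ + 10·log₁₀ N, so require 10·log₁₀ N ≥ 94 − 82 = 12.0 dB.
N ≥ 10^(12.0/10) = 15.849, so N = 16.

16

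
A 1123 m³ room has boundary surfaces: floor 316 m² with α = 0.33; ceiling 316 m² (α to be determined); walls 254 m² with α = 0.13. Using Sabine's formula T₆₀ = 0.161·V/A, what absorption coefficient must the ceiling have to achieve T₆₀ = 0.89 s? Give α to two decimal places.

From T₆₀ = 0.161·V/A, the target T₆₀ = 0.89 s needs A = 0.161·1123/0.89 = 203.15 m².
Absorption from the other surfaces = 316·0.33 + 254·0.13 = 137.30 m², so the ceiling must supply 65.85 m² over 316 m².
α = 65.85/316 = 0.208.

0.21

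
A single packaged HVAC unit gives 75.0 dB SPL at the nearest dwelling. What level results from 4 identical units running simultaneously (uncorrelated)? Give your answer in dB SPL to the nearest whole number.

81 dB SPL

N identical incoherent sources raise the level by 10·log₁₀ N.
L_total = 75.0 + 10·log₁₀(4) = 75.0 + 6.021 = 81.02 dB SPL.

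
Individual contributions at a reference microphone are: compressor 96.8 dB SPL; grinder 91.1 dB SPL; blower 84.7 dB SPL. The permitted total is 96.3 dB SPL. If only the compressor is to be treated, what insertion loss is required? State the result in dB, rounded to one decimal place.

2.5 dB

Everything except the compressor sums to 10^(91.1/10) + 10^(84.7/10) = 1.583e+09 in linear terms, 92.00 dB SPL.
The limit corresponds to 10^(96.3/10) = 4.266e+09; subtracting the fixed part leaves 2.682e+09 for the compressor, i.e. 94.29 dB SPL.
So the compressor must be reduced from 96.8 to 94.29 dB SPL: IL = 2.51 dB.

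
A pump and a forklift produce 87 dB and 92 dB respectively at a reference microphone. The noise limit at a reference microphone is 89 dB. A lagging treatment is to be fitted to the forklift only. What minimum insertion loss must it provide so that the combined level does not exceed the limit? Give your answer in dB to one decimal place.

7.3 dB

Everything except the forklift sums to 10^(87/10) = 5.012e+08 in linear terms, 87.00 dB.
To meet 89 dB overall, the treated forklift may contribute at most 10^(89/10) − 5.012e+08 = 2.931e+08, i.e. 84.67 dB.
So the forklift must be reduced from 92 to 84.67 dB: IL = 7.33 dB.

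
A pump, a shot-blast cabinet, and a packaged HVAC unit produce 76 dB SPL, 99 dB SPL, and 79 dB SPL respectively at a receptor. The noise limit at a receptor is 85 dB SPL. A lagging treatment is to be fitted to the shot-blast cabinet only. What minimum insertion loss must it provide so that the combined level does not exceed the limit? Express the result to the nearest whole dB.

16 dB

The untreated sources together contribute 10^(76/10) + 10^(79/10) = 1.192e+08, i.e. 80.76 dB SPL.
To meet 85 dB SPL overall, the treated shot-blast cabinet may contribute at most 10^(85/10) − 1.192e+08 = 1.970e+08, i.e. 82.94 dB SPL.
So the shot-blast cabinet must be reduced from 99 to 82.94 dB SPL: IL = 16.06 dB.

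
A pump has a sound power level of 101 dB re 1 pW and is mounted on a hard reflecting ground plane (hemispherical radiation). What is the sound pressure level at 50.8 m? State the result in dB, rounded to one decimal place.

58.9 dB

L_p = L_w − 10·log₁₀(2π·r²) with r = 50.8 m.
2π·r² = 1.621e+04 m², 10·log₁₀ of that is 42.099 dB.
L_p = 101 − 42.099 = 58.90 dB.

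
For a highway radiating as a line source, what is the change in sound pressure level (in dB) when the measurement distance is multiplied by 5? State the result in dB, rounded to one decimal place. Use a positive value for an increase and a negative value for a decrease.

With cylindrical spreading the level changes by −10·log₁₀(r₂/r₁).
ΔL = −10·log₁₀(5) = -6.99 dB.

-7.0 dB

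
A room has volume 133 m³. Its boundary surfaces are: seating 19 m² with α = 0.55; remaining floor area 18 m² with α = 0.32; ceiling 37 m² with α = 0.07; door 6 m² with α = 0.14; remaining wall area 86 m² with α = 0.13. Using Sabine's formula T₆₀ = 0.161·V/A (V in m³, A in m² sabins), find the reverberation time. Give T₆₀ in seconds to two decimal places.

0.69 s

A = Σ Sᵢαᵢ = 19·0.55 + 18·0.32 + 37·0.07 + 6·0.14 + 86·0.13 = 30.82 m².
T₆₀ = 0.161·V/A = 0.161·133/30.82 = 0.695 s.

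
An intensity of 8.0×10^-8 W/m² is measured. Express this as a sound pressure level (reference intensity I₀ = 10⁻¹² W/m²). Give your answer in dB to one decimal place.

I/I₀ = 8.0×10^-8/10⁻¹² = 8.0×10^4, and L = 10·log₁₀(I/I₀).
L = 10·(0.9031 + 4) = 49.03 dB.

49.0 dB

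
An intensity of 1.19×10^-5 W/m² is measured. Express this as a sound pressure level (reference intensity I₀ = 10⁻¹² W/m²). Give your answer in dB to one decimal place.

70.8 dB

L = 10·log₁₀(I/I₀) = 10·log₁₀(1.19×10^-5/10⁻¹²) = 10·log₁₀(1.19×10^7).
L = 10·(0.0755 + 7) = 70.76 dB.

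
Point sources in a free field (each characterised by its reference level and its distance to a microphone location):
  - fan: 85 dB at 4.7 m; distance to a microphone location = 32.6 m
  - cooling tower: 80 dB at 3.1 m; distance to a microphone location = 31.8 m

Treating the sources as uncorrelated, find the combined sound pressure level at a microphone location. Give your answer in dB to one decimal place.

68.8 dB

Propagate each source to the receiver with L = L_ref − 20·log₁₀(r/r_ref), then add intensities.
fan: 85 − 20·log₁₀(32.6/4.7) = 85 − 16.82 = 68.18 dB.
cooling tower: 80 − 20·log₁₀(31.8/3.1) = 80 − 20.22 = 59.78 dB.
Σ 10^(L/10) = 7.523e+06 → L_total = 10·log₁₀(7.523e+06) = 68.76 dB.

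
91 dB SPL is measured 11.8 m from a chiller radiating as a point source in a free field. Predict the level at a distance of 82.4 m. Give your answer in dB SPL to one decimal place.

For a point source, L₂ = L₁ − 20·log₁₀(r₂/r₁).
L₂ = 91 − 20·log₁₀(82.4/11.8) = 91 − 16.881 = 74.12 dB SPL.

74.1 dB SPL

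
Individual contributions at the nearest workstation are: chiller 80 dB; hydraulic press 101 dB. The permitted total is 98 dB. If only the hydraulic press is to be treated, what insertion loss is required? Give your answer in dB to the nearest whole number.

3 dB

The untreated sources together contribute 10^(80/10) = 1.000e+08, i.e. 80.00 dB.
The limit corresponds to 10^(98/10) = 6.310e+09; subtracting the fixed part leaves 6.210e+09 for the hydraulic press, i.e. 97.93 dB.
So the hydraulic press must be reduced from 101 to 97.93 dB: IL = 3.07 dB.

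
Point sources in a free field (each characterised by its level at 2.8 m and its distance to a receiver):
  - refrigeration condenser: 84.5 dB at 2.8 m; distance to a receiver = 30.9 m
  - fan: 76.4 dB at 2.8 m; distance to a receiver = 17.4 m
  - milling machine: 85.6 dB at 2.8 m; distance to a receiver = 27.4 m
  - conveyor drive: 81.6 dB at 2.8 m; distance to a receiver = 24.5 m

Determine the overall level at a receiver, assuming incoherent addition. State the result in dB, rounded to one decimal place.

69.6 dB

Propagate each source to the receiver with L = L_ref − 20·log₁₀(r/r_ref), then add intensities.
refrigeration condenser: 84.5 − 20·log₁₀(30.9/2.8) = 84.5 − 20.86 = 63.64 dB.
fan: 76.4 − 20·log₁₀(17.4/2.8) = 76.4 − 15.87 = 60.53 dB.
milling machine: 85.6 − 20·log₁₀(27.4/2.8) = 85.6 − 19.81 = 65.79 dB.
conveyor drive: 81.6 − 20·log₁₀(24.5/2.8) = 81.6 − 18.84 = 62.76 dB.
Σ 10^(L/10) = 9.124e+06 → L_total = 10·log₁₀(9.124e+06) = 69.60 dB.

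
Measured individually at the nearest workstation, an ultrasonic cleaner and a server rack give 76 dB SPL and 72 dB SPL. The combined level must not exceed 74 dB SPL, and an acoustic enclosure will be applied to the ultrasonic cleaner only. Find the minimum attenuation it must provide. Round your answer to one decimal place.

6.3 dB

The untreated sources together contribute 10^(72/10) = 1.585e+07, i.e. 72.00 dB SPL.
To meet 74 dB SPL overall, the treated ultrasonic cleaner may contribute at most 10^(74/10) − 1.585e+07 = 9.270e+06, i.e. 69.67 dB SPL.
So the ultrasonic cleaner must be reduced from 76 to 69.67 dB SPL: IL = 6.33 dB.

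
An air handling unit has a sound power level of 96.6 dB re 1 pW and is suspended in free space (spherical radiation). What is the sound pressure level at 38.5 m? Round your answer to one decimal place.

L_p = L_w − 10·log₁₀(4π·r²) with r = 38.5 m.
4π·r² = 1.863e+04 m², 10·log₁₀ of that is 42.701 dB.
L_p = 96.6 − 42.701 = 53.90 dB.

53.9 dB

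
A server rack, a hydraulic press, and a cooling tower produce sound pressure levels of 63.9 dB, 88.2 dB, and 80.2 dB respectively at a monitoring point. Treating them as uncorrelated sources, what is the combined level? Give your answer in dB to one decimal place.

For uncorrelated sources the intensities add, so convert each level to linear form, sum, and take 10·log₁₀ of the total.
Σ 10^(L/10) = 10^(63.9/10) + 10^(88.2/10) + 10^(80.2/10) = 7.679e+08.
L_total = 10·log₁₀(7.679e+08) = 88.85 dB.

88.9 dB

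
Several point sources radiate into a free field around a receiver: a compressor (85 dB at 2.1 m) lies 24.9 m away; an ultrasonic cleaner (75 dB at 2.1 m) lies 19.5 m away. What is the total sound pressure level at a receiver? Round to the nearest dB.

Propagate each source to the receiver with L = L_ref − 20·log₁₀(r/r_ref), then add intensities.
compressor: 85 − 20·log₁₀(24.9/2.1) = 85 − 21.48 = 63.52 dB.
ultrasonic cleaner: 75 − 20·log₁₀(19.5/2.1) = 75 − 19.36 = 55.64 dB.
Σ 10^(L/10) = 2.616e+06 → L_total = 10·log₁₀(2.616e+06) = 64.18 dB.

64 dB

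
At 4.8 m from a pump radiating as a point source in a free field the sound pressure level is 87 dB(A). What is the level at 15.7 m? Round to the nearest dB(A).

77 dB(A)

For a point source, L₂ = L₁ − 20·log₁₀(r₂/r₁).
L₂ = 87 − 20·log₁₀(15.7/4.8) = 87 − 10.293 = 76.71 dB(A).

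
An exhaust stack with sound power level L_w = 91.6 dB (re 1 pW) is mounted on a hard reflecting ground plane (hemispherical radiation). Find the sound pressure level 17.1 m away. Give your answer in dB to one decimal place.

59.0 dB

The power spreads over a hemisphere of area 2π·r², so L_p = L_w − 10·log₁₀(2π·r²).
2π·r² = 1837 m², 10·log₁₀ of that is 32.642 dB.
L_p = 91.6 − 32.642 = 58.96 dB.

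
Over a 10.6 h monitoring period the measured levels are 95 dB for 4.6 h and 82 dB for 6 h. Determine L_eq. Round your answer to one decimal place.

91.6 dB

Weight each interval's intensity by its duration and average over T = 10.6 h:
Σ tᵢ·10^(Lᵢ/10) = 4.6·10^(95/10) + 6·10^(82/10) = 1.550e+10.
L_eq = 10·log₁₀(1.550e+10/10.6) = 91.65 dB.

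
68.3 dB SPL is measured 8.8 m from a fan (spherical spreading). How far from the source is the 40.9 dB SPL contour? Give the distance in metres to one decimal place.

206.3 m

For a point source L₁ − L₂ = 20·log₁₀(r₂/r₁), so r₂ = r₁·10^((L₁−L₂)/20).
r₂ = 8.8·10^((68.3−40.9)/20) = 8.8·10^(27.4/20) = 206.29 m.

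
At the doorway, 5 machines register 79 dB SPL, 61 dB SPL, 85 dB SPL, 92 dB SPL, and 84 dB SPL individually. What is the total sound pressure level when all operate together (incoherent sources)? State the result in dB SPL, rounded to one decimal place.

For uncorrelated sources the intensities add, so convert each level to linear form, sum, and take 10·log₁₀ of the total.
Σ 10^(L/10) = 10^(79/10) + 10^(61/10) + 10^(85/10) + 10^(92/10) + 10^(84/10) = 2.233e+09.
L_total = 10·log₁₀(2.233e+09) = 93.49 dB SPL.

93.5 dB SPL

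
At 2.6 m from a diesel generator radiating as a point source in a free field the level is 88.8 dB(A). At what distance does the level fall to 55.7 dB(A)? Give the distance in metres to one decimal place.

117.5 m

For a point source L₁ − L₂ = 20·log₁₀(r₂/r₁), so r₂ = r₁·10^((L₁−L₂)/20).
r₂ = 2.6·10^((88.8−55.7)/20) = 2.6·10^(33.1/20) = 117.48 m.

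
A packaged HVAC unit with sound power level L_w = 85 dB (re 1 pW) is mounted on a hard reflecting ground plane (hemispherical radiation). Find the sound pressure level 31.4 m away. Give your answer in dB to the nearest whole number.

47 dB

L_p = L_w − 10·log₁₀(2π·r²) with r = 31.4 m.
2π·r² = 6195 m², 10·log₁₀ of that is 37.920 dB.
L_p = 85 − 37.920 = 47.08 dB.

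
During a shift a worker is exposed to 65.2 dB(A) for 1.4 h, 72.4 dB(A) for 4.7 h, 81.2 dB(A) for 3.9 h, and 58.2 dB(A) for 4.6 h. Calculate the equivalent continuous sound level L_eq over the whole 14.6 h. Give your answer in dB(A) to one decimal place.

Weight each interval's intensity by its duration and average over T = 14.6 h:
Σ tᵢ·10^(Lᵢ/10) = 1.4·10^(65.2/10) + 4.7·10^(72.4/10) + 3.9·10^(81.2/10) + 4.6·10^(58.2/10) = 6.035e+08.
L_eq = 10·log₁₀(6.035e+08/14.6) = 76.16 dB(A).

76.2 dB(A)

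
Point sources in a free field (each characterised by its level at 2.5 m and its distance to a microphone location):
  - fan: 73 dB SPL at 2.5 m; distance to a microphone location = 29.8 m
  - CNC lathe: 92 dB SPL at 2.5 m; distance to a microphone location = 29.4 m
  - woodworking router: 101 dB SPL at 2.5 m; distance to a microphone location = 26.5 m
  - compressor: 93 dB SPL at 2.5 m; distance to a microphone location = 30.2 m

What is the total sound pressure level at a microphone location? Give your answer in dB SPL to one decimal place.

First find each source's level at the receiver (point-source: −20·log₁₀(r/r_ref)), then combine on an intensity basis.
fan: 73 − 20·log₁₀(29.8/2.5) = 73 − 21.53 = 51.47 dB SPL.
CNC lathe: 92 − 20·log₁₀(29.4/2.5) = 92 − 21.41 = 70.59 dB SPL.
woodworking router: 101 − 20·log₁₀(26.5/2.5) = 101 − 20.51 = 80.49 dB SPL.
compressor: 93 − 20·log₁₀(30.2/2.5) = 93 − 21.64 = 71.36 dB SPL.
Σ 10^(L/10) = 1.373e+08 → L_total = 10·log₁₀(1.373e+08) = 81.38 dB SPL.

81.4 dB SPL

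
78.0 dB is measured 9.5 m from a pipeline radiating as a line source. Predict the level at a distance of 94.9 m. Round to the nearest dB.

Line-source attenuation: ΔL = 10·log₁₀(r₂/r₁) = 10·log₁₀(94.9/9.5) = 9.995 dB.
L₂ = 78.0 − 10·log₁₀(94.9/9.5) = 78.0 − 9.995 = 68.00 dB.

68 dB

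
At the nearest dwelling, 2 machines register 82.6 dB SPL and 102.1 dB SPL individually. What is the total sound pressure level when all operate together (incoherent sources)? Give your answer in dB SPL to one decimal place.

For uncorrelated sources the intensities add, so convert each level to linear form, sum, and take 10·log₁₀ of the total.
Σ 10^(L/10) = 10^(82.6/10) + 10^(102.1/10) = 1.640e+10.
L_total = 10·log₁₀(1.640e+10) = 102.15 dB SPL.

102.1 dB SPL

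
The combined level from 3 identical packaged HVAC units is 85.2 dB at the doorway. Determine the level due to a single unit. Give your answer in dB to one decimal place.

Dividing the total intensity by 3 lowers the level by 10·log₁₀ 3 = 4.771 dB: L₁ = 85.2 − 4.771.

80.4 dB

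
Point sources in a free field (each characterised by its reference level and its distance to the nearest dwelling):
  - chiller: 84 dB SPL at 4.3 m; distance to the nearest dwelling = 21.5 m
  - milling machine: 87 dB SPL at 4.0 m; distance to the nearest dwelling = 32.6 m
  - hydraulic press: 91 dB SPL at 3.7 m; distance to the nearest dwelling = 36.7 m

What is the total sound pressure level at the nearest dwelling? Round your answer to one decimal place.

74.8 dB SPL

Apply inverse-square spreading to bring every level to the receiver, then sum 10^(L/10).
chiller: 84 − 20·log₁₀(21.5/4.3) = 84 − 13.98 = 70.02 dB SPL.
milling machine: 87 − 20·log₁₀(32.6/4.0) = 87 − 18.22 = 68.78 dB SPL.
hydraulic press: 91 − 20·log₁₀(36.7/3.7) = 91 − 19.93 = 71.07 dB SPL.
Σ 10^(L/10) = 3.039e+07 → L_total = 10·log₁₀(3.039e+07) = 74.83 dB SPL.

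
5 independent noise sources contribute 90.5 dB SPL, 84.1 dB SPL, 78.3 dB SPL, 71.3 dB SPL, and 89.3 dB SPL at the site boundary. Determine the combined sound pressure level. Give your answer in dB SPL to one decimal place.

93.6 dB SPL

Incoherent sources combine by intensity addition: L_total = 10·log₁₀(Σ 10^(L_i/10)).
Σ 10^(L/10) = 10^(90.5/10) + 10^(84.1/10) + 10^(78.3/10) + 10^(71.3/10) + 10^(89.3/10) = 2.311e+09.
L_total = 10·log₁₀(2.311e+09) = 93.64 dB SPL.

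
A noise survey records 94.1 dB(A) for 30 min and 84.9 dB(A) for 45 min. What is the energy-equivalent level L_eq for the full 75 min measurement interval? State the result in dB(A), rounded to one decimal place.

Weight each interval's intensity by its duration and average over T = 75 min:
Σ tᵢ·10^(Lᵢ/10) = 30·10^(94.1/10) + 45·10^(84.9/10) = 9.102e+10.
L_eq = 10·log₁₀(9.102e+10/75) = 90.84 dB(A).

90.8 dB(A)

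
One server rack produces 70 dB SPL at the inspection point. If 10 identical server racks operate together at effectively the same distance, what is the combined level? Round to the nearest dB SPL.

With 10 equal, uncorrelated contributions the intensity is 10× that of one unit, giving a rise of 10·log₁₀ 10.
L_total = 70 + 10·log₁₀(10) = 70 + 10.000 = 80.00 dB SPL.

80 dB SPL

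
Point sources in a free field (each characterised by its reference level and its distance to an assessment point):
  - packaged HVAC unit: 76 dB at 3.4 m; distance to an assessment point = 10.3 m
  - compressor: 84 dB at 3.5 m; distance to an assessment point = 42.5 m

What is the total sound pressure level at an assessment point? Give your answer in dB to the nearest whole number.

68 dB

Propagate each source to the receiver with L = L_ref − 20·log₁₀(r/r_ref), then add intensities.
packaged HVAC unit: 76 − 20·log₁₀(10.3/3.4) = 76 − 9.63 = 66.37 dB.
compressor: 84 − 20·log₁₀(42.5/3.5) = 84 − 21.69 = 62.31 dB.
Σ 10^(L/10) = 6.042e+06 → L_total = 10·log₁₀(6.042e+06) = 67.81 dB.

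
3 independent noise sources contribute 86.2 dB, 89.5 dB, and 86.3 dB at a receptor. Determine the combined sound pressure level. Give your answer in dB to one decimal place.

92.4 dB

For uncorrelated sources the intensities add, so convert each level to linear form, sum, and take 10·log₁₀ of the total.
Σ 10^(L/10) = 10^(86.2/10) + 10^(89.5/10) + 10^(86.3/10) = 1.735e+09.
L_total = 10·log₁₀(1.735e+09) = 92.39 dB.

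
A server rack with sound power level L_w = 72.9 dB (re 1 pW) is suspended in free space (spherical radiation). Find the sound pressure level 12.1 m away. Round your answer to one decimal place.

Free-field spherical radiation: L_p = L_w − 10·log₁₀(4π·r²), r = 12.1 m.
4π·r² = 1840 m², 10·log₁₀ of that is 32.648 dB.
L_p = 72.9 − 32.648 = 40.25 dB.

40.3 dB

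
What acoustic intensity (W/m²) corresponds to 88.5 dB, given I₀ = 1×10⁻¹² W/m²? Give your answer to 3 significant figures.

L = 10·log₁₀(I/I₀) ⇒ I = I₀·10^(L/10) = 10⁻¹² × 10^8.85.

0.000708 W/m²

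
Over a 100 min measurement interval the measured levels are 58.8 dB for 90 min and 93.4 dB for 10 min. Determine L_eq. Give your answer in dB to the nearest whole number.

83 dB

L_eq = 10·log₁₀[(1/T)·Σ tᵢ·10^(Lᵢ/10)] with T = 100 min.
Σ tᵢ·10^(Lᵢ/10) = 90·10^(58.8/10) + 10·10^(93.4/10) = 2.195e+10.
L_eq = 10·log₁₀(2.195e+10/100) = 83.41 dB.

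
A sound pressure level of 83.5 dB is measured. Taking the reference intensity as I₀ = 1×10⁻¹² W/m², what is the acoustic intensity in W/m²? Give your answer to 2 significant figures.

I = I₀·10^(L/10) = 10⁻¹² × 10^(83.5/10) = 10^(-3.650).

0.00022 W/m²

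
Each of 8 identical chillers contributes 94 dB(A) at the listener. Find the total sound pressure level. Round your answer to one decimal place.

103.0 dB(A)

With 8 equal, uncorrelated contributions the intensity is 8× that of one unit, giving a rise of 10·log₁₀ 8.
L_total = 94 + 10·log₁₀(8) = 94 + 9.031 = 103.03 dB(A).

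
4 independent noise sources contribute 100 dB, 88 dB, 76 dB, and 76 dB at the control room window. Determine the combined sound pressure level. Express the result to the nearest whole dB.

For uncorrelated sources the intensities add, so convert each level to linear form, sum, and take 10·log₁₀ of the total.
Σ 10^(L/10) = 10^(100/10) + 10^(88/10) + 10^(76/10) + 10^(76/10) = 1.071e+10.
L_total = 10·log₁₀(1.071e+10) = 100.30 dB.

100 dB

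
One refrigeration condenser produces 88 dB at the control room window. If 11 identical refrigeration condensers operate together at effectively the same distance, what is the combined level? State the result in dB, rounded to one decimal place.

98.4 dB

N identical incoherent sources raise the level by 10·log₁₀ N.
L_total = 88 + 10·log₁₀(11) = 88 + 10.414 = 98.41 dB.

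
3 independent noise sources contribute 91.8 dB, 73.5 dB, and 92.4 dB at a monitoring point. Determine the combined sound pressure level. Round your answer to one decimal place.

Incoherent sources combine by intensity addition: L_total = 10·log₁₀(Σ 10^(L_i/10)).
Σ 10^(L/10) = 10^(91.8/10) + 10^(73.5/10) + 10^(92.4/10) = 3.274e+09.
L_total = 10·log₁₀(3.274e+09) = 95.15 dB.

95.2 dB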